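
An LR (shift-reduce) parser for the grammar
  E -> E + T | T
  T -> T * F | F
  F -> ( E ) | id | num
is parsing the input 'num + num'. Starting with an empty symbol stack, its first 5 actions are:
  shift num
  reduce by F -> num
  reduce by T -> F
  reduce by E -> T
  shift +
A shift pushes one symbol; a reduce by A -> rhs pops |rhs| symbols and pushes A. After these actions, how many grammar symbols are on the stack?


Tracking the symbol stack through each action:
  Action 1: shift 'num' : push -> stack = [num] (size 1)
  Action 2: reduce by F -> num : pop 1, push F -> stack = [F] (size 1)
  Action 3: reduce by T -> F : pop 1, push T -> stack = [T] (size 1)
  Action 4: reduce by E -> T : pop 1, push E -> stack = [E] (size 1)
  Action 5: shift '+' : push -> stack = [E, +] (size 2)
Final stack size: 2

2


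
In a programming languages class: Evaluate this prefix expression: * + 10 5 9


Parsing prefix expression: * + 10 5 9
Step 1: Innermost operation '+ 10 5'
  10 + 5 = 15
Step 2: Outer operation '* [15] 9'
  15 * 9 = 135

135


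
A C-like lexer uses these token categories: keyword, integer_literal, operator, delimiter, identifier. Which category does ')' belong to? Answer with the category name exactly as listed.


Token: ')'
Checking categories:
  identifier: no
  integer_literal: no
  operator: no
  keyword: no
  delimiter: YES
Category: delimiter

delimiter


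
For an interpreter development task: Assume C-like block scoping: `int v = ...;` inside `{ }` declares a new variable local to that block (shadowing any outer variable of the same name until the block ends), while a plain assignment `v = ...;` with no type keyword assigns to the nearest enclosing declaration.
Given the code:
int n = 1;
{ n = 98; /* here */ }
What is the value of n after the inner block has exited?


Analyzing scoping rules:
Outer scope: declares n = 1
Inner block: 'n = 98;' has no type keyword, so it is an assignment to the outer n (no shadowing)
The assignment changed the outer variable itself, so the new value persists after the block -> 98
Result: 98

98


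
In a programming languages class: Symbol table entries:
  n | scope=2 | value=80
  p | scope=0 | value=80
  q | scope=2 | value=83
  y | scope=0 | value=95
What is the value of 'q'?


Searching symbol table for 'q':
  n | scope=2 | value=80
  p | scope=0 | value=80
  q | scope=2 | value=83 <- MATCH
  y | scope=0 | value=95
Found 'q' at scope 2 with value 83

83


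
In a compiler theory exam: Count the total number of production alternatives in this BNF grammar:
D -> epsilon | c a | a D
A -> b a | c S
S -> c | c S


Counting alternatives per rule:
  D: 3 alternative(s)
  A: 2 alternative(s)
  S: 2 alternative(s)
Sum: 3 + 2 + 2 = 7

7


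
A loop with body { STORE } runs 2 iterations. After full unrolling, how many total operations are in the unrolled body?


Loop body operations: STORE (1 op per iteration)
Unrolling 2 iterations:
  Iteration 1: STORE (1 ops)
  Iteration 2: STORE (1 ops)
Total: 2 iterations * 1 ops/iter = 2 operations

2


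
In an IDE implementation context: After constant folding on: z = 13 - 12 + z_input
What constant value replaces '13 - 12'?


Identifying constant sub-expression:
  Original: z = 13 - 12 + z_input
  13 and 12 are both compile-time constants
  Evaluating: 13 - 12 = 1
  After folding: z = 1 + z_input

1


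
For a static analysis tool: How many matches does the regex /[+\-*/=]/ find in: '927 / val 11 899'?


Pattern: /[+\-*/=]/ (operators)
Input: '927 / val 11 899'
Scanning for matches:
  Match 1: '/'
Total matches: 1

1


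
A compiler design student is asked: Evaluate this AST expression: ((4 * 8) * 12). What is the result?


Expression: ((4 * 8) * 12)
Evaluating step by step:
  4 * 8 = 32
  32 * 12 = 384
Result: 384

384


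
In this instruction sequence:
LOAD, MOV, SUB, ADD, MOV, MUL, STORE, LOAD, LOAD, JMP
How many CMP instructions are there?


Scanning instruction sequence for CMP:
  Position 1: LOAD
  Position 2: MOV
  Position 3: SUB
  Position 4: ADD
  Position 5: MOV
  Position 6: MUL
  Position 7: STORE
  Position 8: LOAD
  Position 9: LOAD
  Position 10: JMP
Matches at positions: []
Total CMP count: 0

0


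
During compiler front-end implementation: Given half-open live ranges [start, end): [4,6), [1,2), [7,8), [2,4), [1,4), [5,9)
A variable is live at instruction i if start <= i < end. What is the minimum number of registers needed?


Live ranges:
  Var0: [4, 6)
  Var1: [1, 2)
  Var2: [7, 8)
  Var3: [2, 4)
  Var4: [1, 4)
  Var5: [5, 9)
Sweep-line events (position, delta, active):
  pos=1 start -> active=1
  pos=1 start -> active=2
  pos=2 end -> active=1
  pos=2 start -> active=2
  pos=4 end -> active=1
  pos=4 end -> active=0
  pos=4 start -> active=1
  pos=5 start -> active=2
  pos=6 end -> active=1
  pos=7 start -> active=2
  pos=8 end -> active=1
  pos=9 end -> active=0
Maximum simultaneous active: 2
Minimum registers needed: 2

2


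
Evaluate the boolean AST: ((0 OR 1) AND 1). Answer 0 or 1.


Step 1: Evaluate inner node
  0 OR 1 = 1
Step 2: Evaluate root node
  1 AND 1 = 1

1


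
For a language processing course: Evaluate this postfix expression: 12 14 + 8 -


Processing tokens left to right:
Push 12, Push 14
Pop 12 and 14, compute 12 + 14 = 26, push 26
Push 8
Pop 26 and 8, compute 26 - 8 = 18, push 18
Stack result: 18

18


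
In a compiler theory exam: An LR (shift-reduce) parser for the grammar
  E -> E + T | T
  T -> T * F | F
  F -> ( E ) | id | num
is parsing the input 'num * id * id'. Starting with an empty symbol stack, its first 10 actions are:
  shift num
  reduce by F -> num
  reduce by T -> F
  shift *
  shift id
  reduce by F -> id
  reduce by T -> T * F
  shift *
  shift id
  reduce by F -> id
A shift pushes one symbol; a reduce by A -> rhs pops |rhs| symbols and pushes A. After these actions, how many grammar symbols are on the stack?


Tracking the symbol stack through each action:
  Action 1: shift 'num' : push -> stack = [num] (size 1)
  Action 2: reduce by F -> num : pop 1, push F -> stack = [F] (size 1)
  Action 3: reduce by T -> F : pop 1, push T -> stack = [T] (size 1)
  Action 4: shift '*' : push -> stack = [T, *] (size 2)
  Action 5: shift 'id' : push -> stack = [T, *, id] (size 3)
  Action 6: reduce by F -> id : pop 1, push F -> stack = [T, *, F] (size 3)
  Action 7: reduce by T -> T * F : pop 3, push T -> stack = [T] (size 1)
  Action 8: shift '*' : push -> stack = [T, *] (size 2)
  Action 9: shift 'id' : push -> stack = [T, *, id] (size 3)
  Action 10: reduce by F -> id : pop 1, push F -> stack = [T, *, F] (size 3)
Final stack size: 3

3


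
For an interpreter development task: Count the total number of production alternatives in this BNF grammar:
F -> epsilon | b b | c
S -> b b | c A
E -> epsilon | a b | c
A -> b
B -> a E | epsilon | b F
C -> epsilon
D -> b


Counting alternatives per rule:
  F: 3 alternative(s)
  S: 2 alternative(s)
  E: 3 alternative(s)
  A: 1 alternative(s)
  B: 3 alternative(s)
  C: 1 alternative(s)
  D: 1 alternative(s)
Sum: 3 + 2 + 3 + 1 + 3 + 1 + 1 = 14

14


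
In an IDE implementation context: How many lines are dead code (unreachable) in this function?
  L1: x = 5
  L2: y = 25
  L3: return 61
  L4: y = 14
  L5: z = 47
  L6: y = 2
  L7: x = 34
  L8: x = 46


Analyzing control flow:
  L1: reachable (before return)
  L2: reachable (before return)
  L3: reachable (return statement)
  L4: DEAD (after return at L3)
  L5: DEAD (after return at L3)
  L6: DEAD (after return at L3)
  L7: DEAD (after return at L3)
  L8: DEAD (after return at L3)
Return at L3, total lines = 8
Dead lines: L4 through L8
Count: 5

5


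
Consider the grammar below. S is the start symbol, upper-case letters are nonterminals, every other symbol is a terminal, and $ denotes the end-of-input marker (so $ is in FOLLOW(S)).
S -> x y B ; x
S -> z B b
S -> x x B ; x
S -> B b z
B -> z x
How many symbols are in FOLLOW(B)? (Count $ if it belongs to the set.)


S is the start symbol and does not occur in any rule body, so FOLLOW(S) = {$}.
Examining every occurrence of B in a rule body:
  S -> x y B ; x : B is followed by terminal ';' -> add ';'
  S -> z B b : B is followed by terminal 'b' -> add 'b'
  S -> x x B ; x : B is followed by terminal ';' -> add ';' (already in the set)
  S -> B b z : B is followed by terminal 'b' -> add 'b' (already in the set)
  B -> z x : B does not occur in the body -> contributes nothing
FOLLOW(B) = {;, b}
Count: 2

2


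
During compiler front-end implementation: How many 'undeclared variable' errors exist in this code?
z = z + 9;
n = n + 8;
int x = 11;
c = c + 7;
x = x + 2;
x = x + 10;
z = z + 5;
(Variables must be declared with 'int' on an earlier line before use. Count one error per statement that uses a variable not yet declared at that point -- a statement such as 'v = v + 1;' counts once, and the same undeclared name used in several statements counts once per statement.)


Scanning code line by line:
  Line 1: use 'z' -> ERROR (undeclared)
  Line 2: use 'n' -> ERROR (undeclared)
  Line 3: declare 'x' -> declared = ['x']
  Line 4: use 'c' -> ERROR (undeclared)
  Line 5: use 'x' -> OK (declared)
  Line 6: use 'x' -> OK (declared)
  Line 7: use 'z' -> ERROR (undeclared)
Total undeclared variable errors: 4

4


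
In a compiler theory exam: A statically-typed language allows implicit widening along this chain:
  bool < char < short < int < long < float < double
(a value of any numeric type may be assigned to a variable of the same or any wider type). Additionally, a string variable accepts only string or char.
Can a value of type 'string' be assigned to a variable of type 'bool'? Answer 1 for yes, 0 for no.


Target variable type: bool
Source value type: string
Rule: string cannot widen to any numeric type
Result: 0

0


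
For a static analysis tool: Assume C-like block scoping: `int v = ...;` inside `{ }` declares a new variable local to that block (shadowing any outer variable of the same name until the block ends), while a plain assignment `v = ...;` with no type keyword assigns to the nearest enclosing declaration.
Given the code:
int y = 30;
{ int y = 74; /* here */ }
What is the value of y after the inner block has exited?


Analyzing scoping rules:
Outer scope: declares y = 30
Inner block: 'int y = 74;' declares a NEW y that shadows the outer one
When the block exits the inner y goes out of scope; the outer y was never modified -> 30
Result: 30

30


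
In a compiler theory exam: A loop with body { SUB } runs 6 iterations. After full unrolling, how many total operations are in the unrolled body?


Loop body operations: SUB (1 op per iteration)
Unrolling 6 iterations:
  Iteration 1: SUB (1 ops)
  Iteration 2: SUB (1 ops)
  Iteration 3: SUB (1 ops)
  Iteration 4: SUB (1 ops)
  Iteration 5: SUB (1 ops)
  Iteration 6: SUB (1 ops)
Total: 6 iterations * 1 ops/iter = 6 operations

6


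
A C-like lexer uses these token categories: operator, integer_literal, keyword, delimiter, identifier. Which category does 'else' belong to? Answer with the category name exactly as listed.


Token: 'else'
Checking categories:
  identifier: no
  integer_literal: no
  operator: no
  keyword: YES
  delimiter: no
Category: keyword

keyword


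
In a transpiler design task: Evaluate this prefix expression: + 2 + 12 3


Parsing prefix expression: + 2 + 12 3
Step 1: Innermost operation '+ 12 3'
  12 + 3 = 15
Step 2: Outer operation '+ 2 [15]'
  2 + 15 = 17

17


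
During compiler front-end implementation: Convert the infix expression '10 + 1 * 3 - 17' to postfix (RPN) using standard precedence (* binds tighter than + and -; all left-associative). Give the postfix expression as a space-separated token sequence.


Applying the shunting-yard algorithm:
  Operand 10 -> output
  Push '+' onto operator stack -> op-stack: [+]
  Operand 1 -> output
  Push '*' onto operator stack -> op-stack: [+, *]
  Operand 3 -> output
  See '-' (prec 1); top '*' (prec 2) >= it -> pop '*' to output
  See '-' (prec 1); top '+' (prec 1) >= it -> pop '+' to output
  Push '-' onto operator stack -> op-stack: [-]
  Operand 17 -> output
  End of input: pop '-' to output
Postfix result: 10 1 3 * + 17 -

10 1 3 * + 17 -


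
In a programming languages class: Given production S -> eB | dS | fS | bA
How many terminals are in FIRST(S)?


Production: S -> eB | dS | fS | bA
Examining each alternative for leading terminals:
  S -> eB : first terminal = 'e'
  S -> dS : first terminal = 'd'
  S -> fS : first terminal = 'f'
  S -> bA : first terminal = 'b'
FIRST(S) = {b, d, e, f}
Count: 4

4


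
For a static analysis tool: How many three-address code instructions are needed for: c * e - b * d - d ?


Expression: c * e - b * d - d
Generating three-address code (respecting * over +/- precedence):
  Instruction 1: t1 = c * e
  Instruction 2: t2 = b * d
  Instruction 3: t3 = t1 - t2
  Instruction 4: t4 = t3 - d
Total instructions: 4

4


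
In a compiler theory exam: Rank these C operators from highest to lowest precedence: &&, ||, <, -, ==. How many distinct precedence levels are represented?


Looking up precedence for each operator:
  && -> precedence 2
  || -> precedence 1
  < -> precedence 4
  - -> precedence 5
  == -> precedence 3
Sorted highest to lowest: -, <, ==, &&, ||
Distinct precedence values: [5, 4, 3, 2, 1]
Number of distinct levels: 5

5


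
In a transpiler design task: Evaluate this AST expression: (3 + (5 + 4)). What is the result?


Expression: (3 + (5 + 4))
Evaluating step by step:
  5 + 4 = 9
  3 + 9 = 12
Result: 12

12


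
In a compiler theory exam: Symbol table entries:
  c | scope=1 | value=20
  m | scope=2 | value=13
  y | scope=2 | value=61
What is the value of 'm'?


Searching symbol table for 'm':
  c | scope=1 | value=20
  m | scope=2 | value=13 <- MATCH
  y | scope=2 | value=61
Found 'm' at scope 2 with value 13

13


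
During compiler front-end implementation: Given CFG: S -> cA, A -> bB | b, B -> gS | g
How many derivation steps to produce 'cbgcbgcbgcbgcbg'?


Grammar: S -> cA, A -> bB | b, B -> gS | g
Deriving 'cbgcbgcbgcbgcbg':
Step 1: S -> cA => cA
Step 2: A -> bB => cbB
Step 3: B -> gS => cbgS
Step 4: S -> cA => cbgcA
Step 5: A -> bB => cbgcbB
Step 6: B -> gS => cbgcbgS
Step 7: S -> cA => cbgcbgcA
Step 8: A -> bB => cbgcbgcbB
Step 9: B -> gS => cbgcbgcbgS
Step 10: S -> cA => cbgcbgcbgcA
Step 11: A -> bB => cbgcbgcbgcbB
Step 12: B -> gS => cbgcbgcbgcbgS
Step 13: S -> cA => cbgcbgcbgcbgcA
Step 14: A -> bB => cbgcbgcbgcbgcbB
Step 15: B -> g => cbgcbgcbgcbgcbg
Total derivation steps: 15

15


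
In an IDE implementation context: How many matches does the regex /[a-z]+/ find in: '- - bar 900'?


Pattern: /[a-z]+/ (identifiers)
Input: '- - bar 900'
Scanning for matches:
  Match 1: 'bar'
Total matches: 1

1


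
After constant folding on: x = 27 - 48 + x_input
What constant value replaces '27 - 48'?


Identifying constant sub-expression:
  Original: x = 27 - 48 + x_input
  27 and 48 are both compile-time constants
  Evaluating: 27 - 48 = -21
  After folding: x = -21 + x_input

-21


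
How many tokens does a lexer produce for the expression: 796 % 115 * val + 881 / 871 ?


Scanning '796 % 115 * val + 881 / 871'
Token 1: '796' -> integer_literal
Token 2: '%' -> operator
Token 3: '115' -> integer_literal
Token 4: '*' -> operator
Token 5: 'val' -> identifier
Token 6: '+' -> operator
Token 7: '881' -> integer_literal
Token 8: '/' -> operator
Token 9: '871' -> integer_literal
Total tokens: 9

9


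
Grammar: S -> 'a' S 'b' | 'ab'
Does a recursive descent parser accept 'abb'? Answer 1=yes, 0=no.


Grammar accepts strings of the form a^n b^n (n >= 1)
Word: 'abb'
Counting: 1 a's and 2 b's
Check: 1 == 2? No
Mismatch: a-count != b-count
Rejected

0


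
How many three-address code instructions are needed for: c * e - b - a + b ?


Expression: c * e - b - a + b
Generating three-address code (respecting * over +/- precedence):
  Instruction 1: t1 = c * e
  Instruction 2: t2 = t1 - b
  Instruction 3: t3 = t2 - a
  Instruction 4: t4 = t3 + b
Total instructions: 4

4


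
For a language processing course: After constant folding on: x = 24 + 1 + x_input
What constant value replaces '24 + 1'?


Identifying constant sub-expression:
  Original: x = 24 + 1 + x_input
  24 and 1 are both compile-time constants
  Evaluating: 24 + 1 = 25
  After folding: x = 25 + x_input

25


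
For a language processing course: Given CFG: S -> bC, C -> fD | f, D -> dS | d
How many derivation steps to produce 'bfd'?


Grammar: S -> bC, C -> fD | f, D -> dS | d
Deriving 'bfd':
Step 1: S -> bC => bC
Step 2: C -> fD => bfD
Step 3: D -> d => bfd
Total derivation steps: 3

3


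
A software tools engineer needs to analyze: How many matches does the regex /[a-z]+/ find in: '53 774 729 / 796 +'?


Pattern: /[a-z]+/ (identifiers)
Input: '53 774 729 / 796 +'
Scanning for matches:
Total matches: 0

0


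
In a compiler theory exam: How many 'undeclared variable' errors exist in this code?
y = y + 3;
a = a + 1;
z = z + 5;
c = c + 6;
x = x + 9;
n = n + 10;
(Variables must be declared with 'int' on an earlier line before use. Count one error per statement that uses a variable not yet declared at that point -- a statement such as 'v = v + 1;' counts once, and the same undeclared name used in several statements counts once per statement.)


Scanning code line by line:
  Line 1: use 'y' -> ERROR (undeclared)
  Line 2: use 'a' -> ERROR (undeclared)
  Line 3: use 'z' -> ERROR (undeclared)
  Line 4: use 'c' -> ERROR (undeclared)
  Line 5: use 'x' -> ERROR (undeclared)
  Line 6: use 'n' -> ERROR (undeclared)
Total undeclared variable errors: 6

6


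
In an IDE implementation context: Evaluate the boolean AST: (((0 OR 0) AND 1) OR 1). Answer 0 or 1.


Step 1: Evaluate inner node
  0 OR 0 = 0
Step 2: Evaluate next node
  0 AND 1 = 0
Step 3: Evaluate root node
  0 OR 1 = 1

1


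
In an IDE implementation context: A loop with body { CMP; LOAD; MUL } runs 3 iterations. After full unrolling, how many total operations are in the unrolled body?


Loop body operations: CMP, LOAD, MUL (3 ops per iteration)
Unrolling 3 iterations:
  Iteration 1: CMP, LOAD, MUL (3 ops)
  Iteration 2: CMP, LOAD, MUL (3 ops)
  Iteration 3: CMP, LOAD, MUL (3 ops)
Total: 3 iterations * 3 ops/iter = 9 operations

9


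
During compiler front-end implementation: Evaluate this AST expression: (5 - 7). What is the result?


Expression: (5 - 7)
Evaluating step by step:
  5 - 7 = -2
Result: -2

-2


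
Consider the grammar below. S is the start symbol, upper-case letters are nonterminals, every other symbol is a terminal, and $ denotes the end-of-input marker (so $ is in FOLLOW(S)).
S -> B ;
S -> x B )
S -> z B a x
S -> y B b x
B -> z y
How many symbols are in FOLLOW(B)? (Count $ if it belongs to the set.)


S is the start symbol and does not occur in any rule body, so FOLLOW(S) = {$}.
Examining every occurrence of B in a rule body:
  S -> B ; : B is followed by terminal ';' -> add ';'
  S -> x B ) : B is followed by terminal ')' -> add ')'
  S -> z B a x : B is followed by terminal 'a' -> add 'a'
  S -> y B b x : B is followed by terminal 'b' -> add 'b'
  B -> z y : B does not occur in the body -> contributes nothing
FOLLOW(B) = {), ;, a, b}
Count: 4

4


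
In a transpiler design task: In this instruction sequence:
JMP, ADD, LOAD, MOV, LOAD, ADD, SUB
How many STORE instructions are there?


Scanning instruction sequence for STORE:
  Position 1: JMP
  Position 2: ADD
  Position 3: LOAD
  Position 4: MOV
  Position 5: LOAD
  Position 6: ADD
  Position 7: SUB
Matches at positions: []
Total STORE count: 0

0


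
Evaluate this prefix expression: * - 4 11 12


Parsing prefix expression: * - 4 11 12
Step 1: Innermost operation '- 4 11'
  4 - 11 = -7
Step 2: Outer operation '* [-7] 12'
  -7 * 12 = -84

-84


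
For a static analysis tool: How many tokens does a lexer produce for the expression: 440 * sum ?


Scanning '440 * sum'
Token 1: '440' -> integer_literal
Token 2: '*' -> operator
Token 3: 'sum' -> identifier
Total tokens: 3

3


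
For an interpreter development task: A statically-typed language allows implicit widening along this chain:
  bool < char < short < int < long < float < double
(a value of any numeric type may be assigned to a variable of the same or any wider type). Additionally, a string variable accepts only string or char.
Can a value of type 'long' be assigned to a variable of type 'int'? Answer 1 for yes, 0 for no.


Target variable type: int
Source value type: long
Numeric ranks: long=4, int=3
Widening allowed iff rank(source) <= rank(target): 4 <= 3? No
Result: 0

0


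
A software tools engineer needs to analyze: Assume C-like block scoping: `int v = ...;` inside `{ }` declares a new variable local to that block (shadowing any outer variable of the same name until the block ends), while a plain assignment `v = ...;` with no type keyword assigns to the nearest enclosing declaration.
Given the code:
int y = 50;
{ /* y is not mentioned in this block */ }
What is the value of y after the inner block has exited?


Analyzing scoping rules:
Outer scope: declares y = 50
Inner block: y is neither redeclared nor assigned -> unchanged
After the block -> 50
Result: 50

50


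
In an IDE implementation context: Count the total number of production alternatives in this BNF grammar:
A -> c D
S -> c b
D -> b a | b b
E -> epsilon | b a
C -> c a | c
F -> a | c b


Counting alternatives per rule:
  A: 1 alternative(s)
  S: 1 alternative(s)
  D: 2 alternative(s)
  E: 2 alternative(s)
  C: 2 alternative(s)
  F: 2 alternative(s)
Sum: 1 + 1 + 2 + 2 + 2 + 2 = 10

10


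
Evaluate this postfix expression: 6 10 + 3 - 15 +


Processing tokens left to right:
Push 6, Push 10
Pop 6 and 10, compute 6 + 10 = 16, push 16
Push 3
Pop 16 and 3, compute 16 - 3 = 13, push 13
Push 15
Pop 13 and 15, compute 13 + 15 = 28, push 28
Stack result: 28

28


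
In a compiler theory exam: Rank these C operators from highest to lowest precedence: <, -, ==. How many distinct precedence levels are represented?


Looking up precedence for each operator:
  < -> precedence 4
  - -> precedence 5
  == -> precedence 3
Sorted highest to lowest: -, <, ==
Distinct precedence values: [5, 4, 3]
Number of distinct levels: 3

3


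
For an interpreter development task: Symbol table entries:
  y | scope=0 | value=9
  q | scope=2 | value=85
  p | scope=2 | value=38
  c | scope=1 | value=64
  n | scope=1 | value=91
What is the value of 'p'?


Searching symbol table for 'p':
  y | scope=0 | value=9
  q | scope=2 | value=85
  p | scope=2 | value=38 <- MATCH
  c | scope=1 | value=64
  n | scope=1 | value=91
Found 'p' at scope 2 with value 38

38


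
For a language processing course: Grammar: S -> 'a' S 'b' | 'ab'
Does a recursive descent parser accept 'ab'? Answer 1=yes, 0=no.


Grammar accepts strings of the form a^n b^n (n >= 1)
Word: 'ab'
Counting: 1 a's and 1 b's
Check: 1 == 1? Yes
Derivation (S -> aSb applied 0 time(s), then S -> ab): S => ab
Accepted

1


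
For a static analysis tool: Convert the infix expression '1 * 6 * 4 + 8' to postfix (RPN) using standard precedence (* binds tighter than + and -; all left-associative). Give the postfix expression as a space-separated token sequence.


Applying the shunting-yard algorithm:
  Operand 1 -> output
  Push '*' onto operator stack -> op-stack: [*]
  Operand 6 -> output
  See '*' (prec 2); top '*' (prec 2) >= it -> pop '*' to output
  Push '*' onto operator stack -> op-stack: [*]
  Operand 4 -> output
  See '+' (prec 1); top '*' (prec 2) >= it -> pop '*' to output
  Push '+' onto operator stack -> op-stack: [+]
  Operand 8 -> output
  End of input: pop '+' to output
Postfix result: 1 6 * 4 * 8 +

1 6 * 4 * 8 +


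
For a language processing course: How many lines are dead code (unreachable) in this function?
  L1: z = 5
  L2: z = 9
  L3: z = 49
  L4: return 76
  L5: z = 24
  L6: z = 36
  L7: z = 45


Analyzing control flow:
  L1: reachable (before return)
  L2: reachable (before return)
  L3: reachable (before return)
  L4: reachable (return statement)
  L5: DEAD (after return at L4)
  L6: DEAD (after return at L4)
  L7: DEAD (after return at L4)
Return at L4, total lines = 7
Dead lines: L5 through L7
Count: 3

3


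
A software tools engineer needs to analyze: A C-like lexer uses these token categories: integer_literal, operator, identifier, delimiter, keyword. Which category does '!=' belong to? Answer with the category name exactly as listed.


Token: '!='
Checking categories:
  identifier: no
  integer_literal: no
  operator: YES
  keyword: no
  delimiter: no
Category: operator

operator


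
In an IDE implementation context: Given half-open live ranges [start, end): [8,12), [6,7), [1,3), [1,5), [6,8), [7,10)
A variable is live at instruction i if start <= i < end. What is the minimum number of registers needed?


Live ranges:
  Var0: [8, 12)
  Var1: [6, 7)
  Var2: [1, 3)
  Var3: [1, 5)
  Var4: [6, 8)
  Var5: [7, 10)
Sweep-line events (position, delta, active):
  pos=1 start -> active=1
  pos=1 start -> active=2
  pos=3 end -> active=1
  pos=5 end -> active=0
  pos=6 start -> active=1
  pos=6 start -> active=2
  pos=7 end -> active=1
  pos=7 start -> active=2
  pos=8 end -> active=1
  pos=8 start -> active=2
  pos=10 end -> active=1
  pos=12 end -> active=0
Maximum simultaneous active: 2
Minimum registers needed: 2

2


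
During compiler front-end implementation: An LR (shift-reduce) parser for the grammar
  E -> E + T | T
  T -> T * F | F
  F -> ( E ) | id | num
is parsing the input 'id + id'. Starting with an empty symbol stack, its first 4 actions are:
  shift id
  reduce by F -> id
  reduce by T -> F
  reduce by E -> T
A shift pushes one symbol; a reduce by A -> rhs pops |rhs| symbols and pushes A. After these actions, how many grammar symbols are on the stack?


Tracking the symbol stack through each action:
  Action 1: shift 'id' : push -> stack = [id] (size 1)
  Action 2: reduce by F -> id : pop 1, push F -> stack = [F] (size 1)
  Action 3: reduce by T -> F : pop 1, push T -> stack = [T] (size 1)
  Action 4: reduce by E -> T : pop 1, push E -> stack = [E] (size 1)
Final stack size: 1

1


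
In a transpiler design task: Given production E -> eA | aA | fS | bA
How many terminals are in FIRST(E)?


Production: E -> eA | aA | fS | bA
Examining each alternative for leading terminals:
  E -> eA : first terminal = 'e'
  E -> aA : first terminal = 'a'
  E -> fS : first terminal = 'f'
  E -> bA : first terminal = 'b'
FIRST(E) = {a, b, e, f}
Count: 4

4


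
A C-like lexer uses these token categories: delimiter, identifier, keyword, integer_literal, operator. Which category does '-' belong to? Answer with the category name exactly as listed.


Token: '-'
Checking categories:
  identifier: no
  integer_literal: no
  operator: YES
  keyword: no
  delimiter: no
Category: operator

operator


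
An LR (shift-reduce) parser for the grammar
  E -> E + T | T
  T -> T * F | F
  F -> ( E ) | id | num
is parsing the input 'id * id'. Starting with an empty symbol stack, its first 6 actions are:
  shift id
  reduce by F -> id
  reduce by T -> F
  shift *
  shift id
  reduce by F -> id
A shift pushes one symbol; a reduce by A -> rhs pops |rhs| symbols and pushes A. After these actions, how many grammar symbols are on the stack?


Tracking the symbol stack through each action:
  Action 1: shift 'id' : push -> stack = [id] (size 1)
  Action 2: reduce by F -> id : pop 1, push F -> stack = [F] (size 1)
  Action 3: reduce by T -> F : pop 1, push T -> stack = [T] (size 1)
  Action 4: shift '*' : push -> stack = [T, *] (size 2)
  Action 5: shift 'id' : push -> stack = [T, *, id] (size 3)
  Action 6: reduce by F -> id : pop 1, push F -> stack = [T, *, F] (size 3)
Final stack size: 3

3


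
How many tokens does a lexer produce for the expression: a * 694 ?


Scanning 'a * 694'
Token 1: 'a' -> identifier
Token 2: '*' -> operator
Token 3: '694' -> integer_literal
Total tokens: 3

3


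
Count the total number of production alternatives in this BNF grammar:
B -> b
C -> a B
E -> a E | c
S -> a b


Counting alternatives per rule:
  B: 1 alternative(s)
  C: 1 alternative(s)
  E: 2 alternative(s)
  S: 1 alternative(s)
Sum: 1 + 1 + 2 + 1 = 5

5


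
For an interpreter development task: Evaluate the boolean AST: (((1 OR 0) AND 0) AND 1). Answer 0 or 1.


Step 1: Evaluate inner node
  1 OR 0 = 1
Step 2: Evaluate next node
  1 AND 0 = 0
Step 3: Evaluate root node
  0 AND 1 = 0

0


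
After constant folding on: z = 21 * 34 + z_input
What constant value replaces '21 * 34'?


Identifying constant sub-expression:
  Original: z = 21 * 34 + z_input
  21 and 34 are both compile-time constants
  Evaluating: 21 * 34 = 714
  After folding: z = 714 + z_input

714


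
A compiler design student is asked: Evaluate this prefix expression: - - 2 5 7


Parsing prefix expression: - - 2 5 7
Step 1: Innermost operation '- 2 5'
  2 - 5 = -3
Step 2: Outer operation '- [-3] 7'
  -3 - 7 = -10

-10


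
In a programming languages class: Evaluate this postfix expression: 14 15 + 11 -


Processing tokens left to right:
Push 14, Push 15
Pop 14 and 15, compute 14 + 15 = 29, push 29
Push 11
Pop 29 and 11, compute 29 - 11 = 18, push 18
Stack result: 18

18


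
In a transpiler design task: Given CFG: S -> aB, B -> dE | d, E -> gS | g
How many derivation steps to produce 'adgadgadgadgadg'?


Grammar: S -> aB, B -> dE | d, E -> gS | g
Deriving 'adgadgadgadgadg':
Step 1: S -> aB => aB
Step 2: B -> dE => adE
Step 3: E -> gS => adgS
Step 4: S -> aB => adgaB
Step 5: B -> dE => adgadE
Step 6: E -> gS => adgadgS
Step 7: S -> aB => adgadgaB
Step 8: B -> dE => adgadgadE
Step 9: E -> gS => adgadgadgS
Step 10: S -> aB => adgadgadgaB
Step 11: B -> dE => adgadgadgadE
Step 12: E -> gS => adgadgadgadgS
Step 13: S -> aB => adgadgadgadgaB
Step 14: B -> dE => adgadgadgadgadE
Step 15: E -> g => adgadgadgadgadg
Total derivation steps: 15

15


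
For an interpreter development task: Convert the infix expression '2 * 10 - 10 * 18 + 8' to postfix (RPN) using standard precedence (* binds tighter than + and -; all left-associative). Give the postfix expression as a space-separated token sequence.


Applying the shunting-yard algorithm:
  Operand 2 -> output
  Push '*' onto operator stack -> op-stack: [*]
  Operand 10 -> output
  See '-' (prec 1); top '*' (prec 2) >= it -> pop '*' to output
  Push '-' onto operator stack -> op-stack: [-]
  Operand 10 -> output
  Push '*' onto operator stack -> op-stack: [-, *]
  Operand 18 -> output
  See '+' (prec 1); top '*' (prec 2) >= it -> pop '*' to output
  See '+' (prec 1); top '-' (prec 1) >= it -> pop '-' to output
  Push '+' onto operator stack -> op-stack: [+]
  Operand 8 -> output
  End of input: pop '+' to output
Postfix result: 2 10 * 10 18 * - 8 +

2 10 * 10 18 * - 8 +


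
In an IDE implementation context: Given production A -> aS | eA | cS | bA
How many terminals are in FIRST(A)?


Production: A -> aS | eA | cS | bA
Examining each alternative for leading terminals:
  A -> aS : first terminal = 'a'
  A -> eA : first terminal = 'e'
  A -> cS : first terminal = 'c'
  A -> bA : first terminal = 'b'
FIRST(A) = {a, b, c, e}
Count: 4

4


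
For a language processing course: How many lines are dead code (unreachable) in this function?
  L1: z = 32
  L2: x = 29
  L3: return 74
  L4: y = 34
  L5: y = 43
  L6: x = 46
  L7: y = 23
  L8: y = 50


Analyzing control flow:
  L1: reachable (before return)
  L2: reachable (before return)
  L3: reachable (return statement)
  L4: DEAD (after return at L3)
  L5: DEAD (after return at L3)
  L6: DEAD (after return at L3)
  L7: DEAD (after return at L3)
  L8: DEAD (after return at L3)
Return at L3, total lines = 8
Dead lines: L4 through L8
Count: 5

5


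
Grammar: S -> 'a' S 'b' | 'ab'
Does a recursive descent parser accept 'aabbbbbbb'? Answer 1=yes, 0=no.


Grammar accepts strings of the form a^n b^n (n >= 1)
Word: 'aabbbbbbb'
Counting: 2 a's and 7 b's
Check: 2 == 7? No
Mismatch: a-count != b-count
Rejected

0


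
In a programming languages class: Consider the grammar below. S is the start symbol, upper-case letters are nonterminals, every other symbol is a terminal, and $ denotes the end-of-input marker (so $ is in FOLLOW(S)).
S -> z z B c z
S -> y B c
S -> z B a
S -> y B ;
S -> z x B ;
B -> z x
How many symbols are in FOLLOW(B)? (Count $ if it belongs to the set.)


S is the start symbol and does not occur in any rule body, so FOLLOW(S) = {$}.
Examining every occurrence of B in a rule body:
  S -> z z B c z : B is followed by terminal 'c' -> add 'c'
  S -> y B c : B is followed by terminal 'c' -> add 'c' (already in the set)
  S -> z B a : B is followed by terminal 'a' -> add 'a'
  S -> y B ; : B is followed by terminal ';' -> add ';'
  S -> z x B ; : B is followed by terminal ';' -> add ';' (already in the set)
  B -> z x : B does not occur in the body -> contributes nothing
FOLLOW(B) = {;, a, c}
Count: 3

3


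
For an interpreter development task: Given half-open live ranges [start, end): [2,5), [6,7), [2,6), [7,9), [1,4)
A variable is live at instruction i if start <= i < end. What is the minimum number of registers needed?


Live ranges:
  Var0: [2, 5)
  Var1: [6, 7)
  Var2: [2, 6)
  Var3: [7, 9)
  Var4: [1, 4)
Sweep-line events (position, delta, active):
  pos=1 start -> active=1
  pos=2 start -> active=2
  pos=2 start -> active=3
  pos=4 end -> active=2
  pos=5 end -> active=1
  pos=6 end -> active=0
  pos=6 start -> active=1
  pos=7 end -> active=0
  pos=7 start -> active=1
  pos=9 end -> active=0
Maximum simultaneous active: 3
Minimum registers needed: 3

3


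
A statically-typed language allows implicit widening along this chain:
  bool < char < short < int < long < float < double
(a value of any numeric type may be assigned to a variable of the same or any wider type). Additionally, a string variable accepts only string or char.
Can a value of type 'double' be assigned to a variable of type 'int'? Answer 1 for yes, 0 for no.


Target variable type: int
Source value type: double
Numeric ranks: double=6, int=3
Widening allowed iff rank(source) <= rank(target): 6 <= 3? No
Result: 0

0


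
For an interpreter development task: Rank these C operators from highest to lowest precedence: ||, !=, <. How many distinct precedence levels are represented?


Looking up precedence for each operator:
  || -> precedence 1
  != -> precedence 3
  < -> precedence 4
Sorted highest to lowest: <, !=, ||
Distinct precedence values: [4, 3, 1]
Number of distinct levels: 3

3


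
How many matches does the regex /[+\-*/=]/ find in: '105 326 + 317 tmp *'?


Pattern: /[+\-*/=]/ (operators)
Input: '105 326 + 317 tmp *'
Scanning for matches:
  Match 1: '+'
  Match 2: '*'
Total matches: 2

2


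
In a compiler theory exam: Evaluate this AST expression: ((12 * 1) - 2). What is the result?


Expression: ((12 * 1) - 2)
Evaluating step by step:
  12 * 1 = 12
  12 - 2 = 10
Result: 10

10


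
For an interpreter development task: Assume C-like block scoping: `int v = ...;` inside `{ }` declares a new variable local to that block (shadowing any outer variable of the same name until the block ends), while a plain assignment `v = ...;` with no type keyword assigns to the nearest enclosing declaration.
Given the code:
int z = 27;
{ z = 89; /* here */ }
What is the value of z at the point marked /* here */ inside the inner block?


Analyzing scoping rules:
Outer scope: declares z = 27
Inner block: 'z = 89;' has no type keyword, so it is an assignment to the outer z (no shadowing)
Inside the block, after the assignment -> 89
Result: 89

89


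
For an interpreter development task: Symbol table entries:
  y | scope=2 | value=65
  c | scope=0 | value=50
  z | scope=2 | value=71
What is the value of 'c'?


Searching symbol table for 'c':
  y | scope=2 | value=65
  c | scope=0 | value=50 <- MATCH
  z | scope=2 | value=71
Found 'c' at scope 0 with value 50

50


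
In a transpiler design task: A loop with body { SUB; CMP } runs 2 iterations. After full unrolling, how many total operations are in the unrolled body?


Loop body operations: SUB, CMP (2 ops per iteration)
Unrolling 2 iterations:
  Iteration 1: SUB, CMP (2 ops)
  Iteration 2: SUB, CMP (2 ops)
Total: 2 iterations * 2 ops/iter = 4 operations

4


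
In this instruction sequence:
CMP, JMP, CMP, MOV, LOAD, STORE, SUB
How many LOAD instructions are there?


Scanning instruction sequence for LOAD:
  Position 1: CMP
  Position 2: JMP
  Position 3: CMP
  Position 4: MOV
  Position 5: LOAD <- MATCH
  Position 6: STORE
  Position 7: SUB
Matches at positions: [5]
Total LOAD count: 1

1


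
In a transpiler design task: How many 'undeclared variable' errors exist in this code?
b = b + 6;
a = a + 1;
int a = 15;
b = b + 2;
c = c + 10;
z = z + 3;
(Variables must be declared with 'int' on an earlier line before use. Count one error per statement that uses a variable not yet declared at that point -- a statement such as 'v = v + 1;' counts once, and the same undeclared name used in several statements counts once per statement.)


Scanning code line by line:
  Line 1: use 'b' -> ERROR (undeclared)
  Line 2: use 'a' -> ERROR (undeclared)
  Line 3: declare 'a' -> declared = ['a']
  Line 4: use 'b' -> ERROR (undeclared)
  Line 5: use 'c' -> ERROR (undeclared)
  Line 6: use 'z' -> ERROR (undeclared)
Total undeclared variable errors: 5

5


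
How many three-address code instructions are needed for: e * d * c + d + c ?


Expression: e * d * c + d + c
Generating three-address code (respecting * over +/- precedence):
  Instruction 1: t1 = e * d
  Instruction 2: t2 = t1 * c
  Instruction 3: t3 = t2 + d
  Instruction 4: t4 = t3 + c
Total instructions: 4

4


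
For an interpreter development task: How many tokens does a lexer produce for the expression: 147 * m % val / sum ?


Scanning '147 * m % val / sum'
Token 1: '147' -> integer_literal
Token 2: '*' -> operator
Token 3: 'm' -> identifier
Token 4: '%' -> operator
Token 5: 'val' -> identifier
Token 6: '/' -> operator
Token 7: 'sum' -> identifier
Total tokens: 7

7


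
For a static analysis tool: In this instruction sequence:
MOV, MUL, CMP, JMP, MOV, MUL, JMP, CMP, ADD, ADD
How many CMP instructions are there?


Scanning instruction sequence for CMP:
  Position 1: MOV
  Position 2: MUL
  Position 3: CMP <- MATCH
  Position 4: JMP
  Position 5: MOV
  Position 6: MUL
  Position 7: JMP
  Position 8: CMP <- MATCH
  Position 9: ADD
  Position 10: ADD
Matches at positions: [3, 8]
Total CMP count: 2

2


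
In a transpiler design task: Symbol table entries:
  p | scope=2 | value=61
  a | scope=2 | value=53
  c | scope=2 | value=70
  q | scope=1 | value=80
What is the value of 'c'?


Searching symbol table for 'c':
  p | scope=2 | value=61
  a | scope=2 | value=53
  c | scope=2 | value=70 <- MATCH
  q | scope=1 | value=80
Found 'c' at scope 2 with value 70

70


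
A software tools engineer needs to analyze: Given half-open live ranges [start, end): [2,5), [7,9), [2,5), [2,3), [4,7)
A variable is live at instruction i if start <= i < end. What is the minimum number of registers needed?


Live ranges:
  Var0: [2, 5)
  Var1: [7, 9)
  Var2: [2, 5)
  Var3: [2, 3)
  Var4: [4, 7)
Sweep-line events (position, delta, active):
  pos=2 start -> active=1
  pos=2 start -> active=2
  pos=2 start -> active=3
  pos=3 end -> active=2
  pos=4 start -> active=3
  pos=5 end -> active=2
  pos=5 end -> active=1
  pos=7 end -> active=0
  pos=7 start -> active=1
  pos=9 end -> active=0
Maximum simultaneous active: 3
Minimum registers needed: 3

3


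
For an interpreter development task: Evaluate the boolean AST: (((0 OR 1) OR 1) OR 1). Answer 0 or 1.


Step 1: Evaluate inner node
  0 OR 1 = 1
Step 2: Evaluate next node
  1 OR 1 = 1
Step 3: Evaluate root node
  1 OR 1 = 1

1


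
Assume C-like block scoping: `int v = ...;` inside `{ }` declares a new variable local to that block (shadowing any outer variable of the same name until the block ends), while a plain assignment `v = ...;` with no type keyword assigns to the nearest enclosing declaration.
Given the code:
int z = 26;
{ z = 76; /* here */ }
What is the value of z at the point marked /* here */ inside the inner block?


Analyzing scoping rules:
Outer scope: declares z = 26
Inner block: 'z = 76;' has no type keyword, so it is an assignment to the outer z (no shadowing)
Inside the block, after the assignment -> 76
Result: 76

76
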